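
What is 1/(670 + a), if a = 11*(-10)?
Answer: 1/560 ≈ 0.0017857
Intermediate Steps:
a = -110
1/(670 + a) = 1/(670 - 110) = 1/560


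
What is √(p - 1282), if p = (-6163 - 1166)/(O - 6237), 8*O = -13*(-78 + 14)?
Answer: I*√48175800541/6133 ≈ 35.788*I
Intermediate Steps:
O = 104 (O = (-13*(-78 + 14))/8 = (-13*(-64))/8 = (⅛)*832 = 104)
p = 7329/6133 (p = (-6163 - 1166)/(104 - 6237) = -7329/(-6133) = -7329*(-1/6133) = 7329/6133 ≈ 1.1950)
√(p - 1282) = √(7329/6133 - 1282) = √(-7855177/6133) = I*√48175800541/6133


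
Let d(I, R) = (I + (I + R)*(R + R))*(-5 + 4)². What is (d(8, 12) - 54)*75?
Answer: 32550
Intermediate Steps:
d(I, R) = I + 2*R*(I + R) (d(I, R) = (I + (I + R)*(2*R))*(-1)² = (I + 2*R*(I + R))*1 = I + 2*R*(I + R))
(d(8, 12) - 54)*75 = ((8 + 2*12² + 2*8*12) - 54)*75 = ((8 + 2*144 + 192) - 54)*75 = ((8 + 288 + 192) - 54)*75 = (488 - 54)*75 = 434*75 = 32550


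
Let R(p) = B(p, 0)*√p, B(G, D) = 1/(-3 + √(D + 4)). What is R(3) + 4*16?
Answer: 64 - √3 ≈ 62.268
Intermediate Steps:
B(G, D) = 1/(-3 + √(4 + D))
R(p) = -√p (R(p) = √p/(-3 + √(4 + 0)) = √p/(-3 + √4) = √p/(-3 + 2) = √p/(-1) = -√p)
R(3) + 4*16 = -√3 + 4*16 = -√3 + 64 = 64 - √3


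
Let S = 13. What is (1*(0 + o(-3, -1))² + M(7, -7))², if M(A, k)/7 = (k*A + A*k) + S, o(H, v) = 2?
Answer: 349281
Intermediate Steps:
M(A, k) = 91 + 14*A*k (M(A, k) = 7*((k*A + A*k) + 13) = 7*((A*k + A*k) + 13) = 7*(2*A*k + 13) = 7*(13 + 2*A*k) = 91 + 14*A*k)
(1*(0 + o(-3, -1))² + M(7, -7))² = (1*(0 + 2)² + (91 + 14*7*(-7)))² = (1*2² + (91 - 686))² = (1*4 - 595)² = (4 - 595)² = (-591)² = 349281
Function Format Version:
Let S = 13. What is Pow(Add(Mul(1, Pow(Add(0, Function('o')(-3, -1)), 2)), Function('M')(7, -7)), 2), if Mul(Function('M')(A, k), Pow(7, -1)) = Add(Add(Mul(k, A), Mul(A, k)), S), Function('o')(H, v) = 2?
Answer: 349281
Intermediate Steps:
Function('M')(A, k) = Add(91, Mul(14, A, k)) (Function('M')(A, k) = Mul(7, Add(Add(Mul(k, A), Mul(A, k)), 13)) = Mul(7, Add(Add(Mul(A, k), Mul(A, k)), 13)) = Mul(7, Add(Mul(2, A, k), 13)) = Mul(7, Add(13, Mul(2, A, k))) = Add(91, Mul(14, A, k)))
Pow(Add(Mul(1, Pow(Add(0, Function('o')(-3, -1)), 2)), Function('M')(7, -7)), 2) = Pow(Add(Mul(1, Pow(Add(0, 2), 2)), Add(91, Mul(14, 7, -7))), 2) = Pow(Add(Mul(1, Pow(2, 2)), Add(91, -686)), 2) = Pow(Add(Mul(1, 4), -595), 2) = Pow(Add(4, -595), 2) = Pow(-591, 2) = 349281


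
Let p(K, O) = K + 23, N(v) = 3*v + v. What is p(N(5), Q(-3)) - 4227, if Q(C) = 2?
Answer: -4184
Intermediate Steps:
N(v) = 4*v
p(K, O) = 23 + K
p(N(5), Q(-3)) - 4227 = (23 + 4*5) - 4227 = (23 + 20) - 4227 = 43 - 4227 = -4184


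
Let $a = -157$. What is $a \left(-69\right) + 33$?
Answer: $10866$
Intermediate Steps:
$a \left(-69\right) + 33 = \left(-157\right) \left(-69\right) + 33 = 10833 + 33 = 10866$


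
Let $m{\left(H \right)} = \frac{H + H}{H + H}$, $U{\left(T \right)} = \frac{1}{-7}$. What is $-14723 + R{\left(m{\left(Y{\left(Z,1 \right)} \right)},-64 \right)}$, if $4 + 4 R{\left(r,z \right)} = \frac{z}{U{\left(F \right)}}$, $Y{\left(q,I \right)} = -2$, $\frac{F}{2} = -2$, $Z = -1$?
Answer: $-14612$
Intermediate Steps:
$F = -4$ ($F = 2 \left(-2\right) = -4$)
$U{\left(T \right)} = - \frac{1}{7}$
$m{\left(H \right)} = 1$ ($m{\left(H \right)} = \frac{2 H}{2 H} = 2 H \frac{1}{2 H} = 1$)
$R{\left(r,z \right)} = -1 - \frac{7 z}{4}$ ($R{\left(r,z \right)} = -1 + \frac{z \frac{1}{- \frac{1}{7}}}{4} = -1 + \frac{z \left(-7\right)}{4} = -1 + \frac{\left(-7\right) z}{4} = -1 - \frac{7 z}{4}$)
$-14723 + R{\left(m{\left(Y{\left(Z,1 \right)} \right)},-64 \right)} = -14723 - -111 = -14723 + \left(-1 + 112\right) = -14723 + 111 = -14612$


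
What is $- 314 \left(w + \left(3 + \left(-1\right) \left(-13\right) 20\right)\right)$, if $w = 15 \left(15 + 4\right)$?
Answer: $-172072$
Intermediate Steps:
$w = 285$ ($w = 15 \cdot 19 = 285$)
$- 314 \left(w + \left(3 + \left(-1\right) \left(-13\right) 20\right)\right) = - 314 \left(285 + \left(3 + \left(-1\right) \left(-13\right) 20\right)\right) = - 314 \left(285 + \left(3 + 13 \cdot 20\right)\right) = - 314 \left(285 + \left(3 + 260\right)\right) = - 314 \left(285 + 263\right) = \left(-314\right) 548 = -172072$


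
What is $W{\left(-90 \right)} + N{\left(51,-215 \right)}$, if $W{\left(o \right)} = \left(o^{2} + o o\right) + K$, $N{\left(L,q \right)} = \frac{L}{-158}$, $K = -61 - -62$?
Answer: $\frac{2559707}{158} \approx 16201.0$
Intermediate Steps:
$K = 1$ ($K = -61 + 62 = 1$)
$N{\left(L,q \right)} = - \frac{L}{158}$ ($N{\left(L,q \right)} = L \left(- \frac{1}{158}\right) = - \frac{L}{158}$)
$W{\left(o \right)} = 1 + 2 o^{2}$ ($W{\left(o \right)} = \left(o^{2} + o o\right) + 1 = \left(o^{2} + o^{2}\right) + 1 = 2 o^{2} + 1 = 1 + 2 o^{2}$)
$W{\left(-90 \right)} + N{\left(51,-215 \right)} = \left(1 + 2 \left(-90\right)^{2}\right) - \frac{51}{158} = \left(1 + 2 \cdot 8100\right) - \frac{51}{158} = \left(1 + 16200\right) - \frac{51}{158} = 16201 - \frac{51}{158} = \frac{2559707}{158}$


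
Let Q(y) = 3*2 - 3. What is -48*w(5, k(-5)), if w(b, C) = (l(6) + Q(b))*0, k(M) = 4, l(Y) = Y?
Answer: 0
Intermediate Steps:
Q(y) = 3 (Q(y) = 6 - 3 = 3)
w(b, C) = 0 (w(b, C) = (6 + 3)*0 = 9*0 = 0)
-48*w(5, k(-5)) = -48*0 = 0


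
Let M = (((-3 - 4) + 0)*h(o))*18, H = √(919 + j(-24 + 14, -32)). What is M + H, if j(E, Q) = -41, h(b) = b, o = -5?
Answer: 630 + √878 ≈ 659.63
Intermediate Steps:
H = √878 (H = √(919 - 41) = √878 ≈ 29.631)
M = 630 (M = (((-3 - 4) + 0)*(-5))*18 = ((-7 + 0)*(-5))*18 = -7*(-5)*18 = 35*18 = 630)
M + H = 630 + √878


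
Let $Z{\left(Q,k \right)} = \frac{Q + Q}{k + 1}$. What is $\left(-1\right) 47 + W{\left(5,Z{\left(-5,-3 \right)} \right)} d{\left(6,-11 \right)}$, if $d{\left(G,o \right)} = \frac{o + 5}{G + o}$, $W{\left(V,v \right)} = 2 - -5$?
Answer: $- \frac{193}{5} \approx -38.6$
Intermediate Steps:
$Z{\left(Q,k \right)} = \frac{2 Q}{1 + k}$
$W{\left(V,v \right)} = 7$ ($W{\left(V,v \right)} = 2 + 5 = 7$)
$d{\left(G,o \right)} = \frac{5 + o}{G + o}$
$\left(-1\right) 47 + W{\left(5,Z{\left(-5,-3 \right)} \right)} d{\left(6,-11 \right)} = \left(-1\right) 47 + 7 \frac{5 - 11}{6 - 11} = -47 + 7 \frac{1}{-5} \left(-6\right) = -47 + 7 \left(\left(- \frac{1}{5}\right) \left(-6\right)\right) = -47 + 7 \cdot \frac{6}{5} = -47 + \frac{42}{5} = - \frac{193}{5}$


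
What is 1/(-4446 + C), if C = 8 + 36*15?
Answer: -1/3898 ≈ -0.00025654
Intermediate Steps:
C = 548 (C = 8 + 540 = 548)
1/(-4446 + C) = 1/(-4446 + 548) = 1/(-3898) = -1/3898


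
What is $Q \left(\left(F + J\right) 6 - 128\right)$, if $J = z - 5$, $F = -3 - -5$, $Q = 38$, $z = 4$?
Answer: $-4636$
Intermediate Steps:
$F = 2$ ($F = -3 + 5 = 2$)
$J = -1$ ($J = 4 - 5 = -1$)
$Q \left(\left(F + J\right) 6 - 128\right) = 38 \left(\left(2 - 1\right) 6 - 128\right) = 38 \left(1 \cdot 6 - 128\right) = 38 \left(6 - 128\right) = 38 \left(-122\right) = -4636$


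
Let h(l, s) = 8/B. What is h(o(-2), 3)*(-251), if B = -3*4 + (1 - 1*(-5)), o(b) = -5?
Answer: 1004/3 ≈ 334.67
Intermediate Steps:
B = -6 (B = -12 + (1 + 5) = -12 + 6 = -6)
h(l, s) = -4/3 (h(l, s) = 8/(-6) = 8*(-1/6) = -4/3)
h(o(-2), 3)*(-251) = -4/3*(-251) = 1004/3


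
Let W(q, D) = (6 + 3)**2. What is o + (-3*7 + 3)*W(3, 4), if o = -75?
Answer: -1533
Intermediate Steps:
W(q, D) = 81 (W(q, D) = 9**2 = 81)
o + (-3*7 + 3)*W(3, 4) = -75 + (-3*7 + 3)*81 = -75 + (-21 + 3)*81 = -75 - 18*81 = -75 - 1458 = -1533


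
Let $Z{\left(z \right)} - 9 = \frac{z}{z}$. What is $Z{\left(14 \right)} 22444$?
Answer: $224440$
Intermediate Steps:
$Z{\left(z \right)} = 10$ ($Z{\left(z \right)} = 9 + \frac{z}{z} = 9 + 1 = 10$)
$Z{\left(14 \right)} 22444 = 10 \cdot 22444 = 224440$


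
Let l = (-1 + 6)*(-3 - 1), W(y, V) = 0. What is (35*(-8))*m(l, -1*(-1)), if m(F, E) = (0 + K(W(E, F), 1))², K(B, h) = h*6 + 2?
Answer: -17920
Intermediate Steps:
K(B, h) = 2 + 6*h (K(B, h) = 6*h + 2 = 2 + 6*h)
l = -20 (l = 5*(-4) = -20)
m(F, E) = 64 (m(F, E) = (0 + (2 + 6*1))² = (0 + (2 + 6))² = (0 + 8)² = 8² = 64)
(35*(-8))*m(l, -1*(-1)) = (35*(-8))*64 = -280*64 = -17920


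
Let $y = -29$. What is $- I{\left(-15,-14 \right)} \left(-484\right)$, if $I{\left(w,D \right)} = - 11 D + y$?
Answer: $60500$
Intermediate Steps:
$I{\left(w,D \right)} = -29 - 11 D$ ($I{\left(w,D \right)} = - 11 D - 29 = -29 - 11 D$)
$- I{\left(-15,-14 \right)} \left(-484\right) = - \left(-29 - -154\right) \left(-484\right) = - \left(-29 + 154\right) \left(-484\right) = - 125 \left(-484\right) = \left(-1\right) \left(-60500\right) = 60500$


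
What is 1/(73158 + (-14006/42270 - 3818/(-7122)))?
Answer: 25087245/1835337806054 ≈ 1.3669e-5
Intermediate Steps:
1/(73158 + (-14006/42270 - 3818/(-7122))) = 1/(73158 + (-14006*1/42270 - 3818*(-1/7122))) = 1/(73158 + (-7003/21135 + 1909/3561)) = 1/(73158 + 5136344/25087245) = 1/(1835337806054/25087245) = 25087245/1835337806054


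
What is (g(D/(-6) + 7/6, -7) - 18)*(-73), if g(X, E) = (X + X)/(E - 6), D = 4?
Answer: 17155/13 ≈ 1319.6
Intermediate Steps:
g(X, E) = 2*X/(-6 + E) (g(X, E) = (2*X)/(-6 + E) = 2*X/(-6 + E))
(g(D/(-6) + 7/6, -7) - 18)*(-73) = (2*(4/(-6) + 7/6)/(-6 - 7) - 18)*(-73) = (2*(4*(-⅙) + 7*(⅙))/(-13) - 18)*(-73) = (2*(-⅔ + 7/6)*(-1/13) - 18)*(-73) = (2*(½)*(-1/13) - 18)*(-73) = (-1/13 - 18)*(-73) = -235/13*(-73) = 17155/13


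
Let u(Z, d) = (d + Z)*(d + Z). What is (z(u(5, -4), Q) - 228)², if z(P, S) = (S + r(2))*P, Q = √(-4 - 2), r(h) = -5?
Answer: (233 - I*√6)² ≈ 54283.0 - 1141.5*I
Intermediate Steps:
Q = I*√6 (Q = √(-6) = I*√6 ≈ 2.4495*I)
u(Z, d) = (Z + d)² (u(Z, d) = (Z + d)*(Z + d) = (Z + d)²)
z(P, S) = P*(-5 + S) (z(P, S) = (S - 5)*P = (-5 + S)*P = P*(-5 + S))
(z(u(5, -4), Q) - 228)² = ((5 - 4)²*(-5 + I*√6) - 228)² = (1²*(-5 + I*√6) - 228)² = (1*(-5 + I*√6) - 228)² = ((-5 + I*√6) - 228)² = (-233 + I*√6)²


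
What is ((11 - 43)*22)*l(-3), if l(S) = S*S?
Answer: -6336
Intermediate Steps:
l(S) = S²
((11 - 43)*22)*l(-3) = ((11 - 43)*22)*(-3)² = -32*22*9 = -704*9 = -6336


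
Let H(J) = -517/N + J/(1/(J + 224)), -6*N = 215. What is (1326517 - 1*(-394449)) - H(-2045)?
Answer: -430643587/215 ≈ -2.0030e+6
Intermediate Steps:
N = -215/6 (N = -⅙*215 = -215/6 ≈ -35.833)
H(J) = 3102/215 + J*(224 + J) (H(J) = -517/(-215/6) + J/(1/(J + 224)) = -517*(-6/215) + J/(1/(224 + J)) = 3102/215 + J*(224 + J))
(1326517 - 1*(-394449)) - H(-2045) = (1326517 - 1*(-394449)) - (3102/215 - 2045*(224 - 2045)) = (1326517 + 394449) - (3102/215 - 2045*(-1821)) = 1720966 - (3102/215 + 3723945) = 1720966 - 1*800651277/215 = 1720966 - 800651277/215 = -430643587/215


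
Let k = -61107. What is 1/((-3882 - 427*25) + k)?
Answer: -1/75664 ≈ -1.3216e-5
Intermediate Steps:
1/((-3882 - 427*25) + k) = 1/((-3882 - 427*25) - 61107) = 1/((-3882 - 10675) - 61107) = 1/(-14557 - 61107) = 1/(-75664) = -1/75664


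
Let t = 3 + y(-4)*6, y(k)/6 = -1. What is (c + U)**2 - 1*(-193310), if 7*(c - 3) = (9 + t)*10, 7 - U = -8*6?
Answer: 9499746/49 ≈ 1.9387e+5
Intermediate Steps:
y(k) = -6 (y(k) = 6*(-1) = -6)
U = 55 (U = 7 - (-8)*6 = 7 - 1*(-48) = 7 + 48 = 55)
t = -33 (t = 3 - 6*6 = 3 - 36 = -33)
c = -219/7 (c = 3 + ((9 - 33)*10)/7 = 3 + (-24*10)/7 = 3 + (1/7)*(-240) = 3 - 240/7 = -219/7 ≈ -31.286)
(c + U)**2 - 1*(-193310) = (-219/7 + 55)**2 - 1*(-193310) = (166/7)**2 + 193310 = 27556/49 + 193310 = 9499746/49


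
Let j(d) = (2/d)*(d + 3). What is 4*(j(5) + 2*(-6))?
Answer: -176/5 ≈ -35.200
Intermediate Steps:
j(d) = 2*(3 + d)/d (j(d) = (2/d)*(3 + d) = 2*(3 + d)/d)
4*(j(5) + 2*(-6)) = 4*((2 + 6/5) + 2*(-6)) = 4*((2 + 6*(1/5)) - 12) = 4*((2 + 6/5) - 12) = 4*(16/5 - 12) = 4*(-44/5) = -176/5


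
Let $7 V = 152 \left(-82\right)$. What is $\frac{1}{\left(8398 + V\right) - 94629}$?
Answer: $- \frac{7}{616081} \approx -1.1362 \cdot 10^{-5}$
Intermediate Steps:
$V = - \frac{12464}{7}$ ($V = \frac{152 \left(-82\right)}{7} = \frac{1}{7} \left(-12464\right) = - \frac{12464}{7} \approx -1780.6$)
$\frac{1}{\left(8398 + V\right) - 94629} = \frac{1}{\left(8398 - \frac{12464}{7}\right) - 94629} = \frac{1}{\frac{46322}{7} - 94629} = \frac{1}{- \frac{616081}{7}} = - \frac{7}{616081}$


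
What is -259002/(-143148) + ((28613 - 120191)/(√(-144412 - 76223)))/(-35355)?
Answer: 43167/23858 - 30526*I*√24515/866727825 ≈ 1.8093 - 0.0055145*I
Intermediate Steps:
-259002/(-143148) + ((28613 - 120191)/(√(-144412 - 76223)))/(-35355) = -259002*(-1/143148) - 91578*(-I*√24515/73545)*(-1/35355) = 43167/23858 - 91578*(-I*√24515/73545)*(-1/35355) = 43167/23858 - (-30526)*I*√24515/24515*(-1/35355) = 43167/23858 + (30526*I*√24515/24515)*(-1/35355) = 43167/23858 - 30526*I*√24515/866727825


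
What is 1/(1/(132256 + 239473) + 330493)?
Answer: 371729/122853832398 ≈ 3.0258e-6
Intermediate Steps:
1/(1/(132256 + 239473) + 330493) = 1/(1/371729 + 330493) = 1/(122853832398/371729) = 371729/122853832398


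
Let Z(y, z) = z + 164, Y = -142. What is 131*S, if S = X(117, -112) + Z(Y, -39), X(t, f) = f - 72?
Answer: -7729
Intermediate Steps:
Z(y, z) = 164 + z
X(t, f) = -72 + f
S = -59 (S = (-72 - 112) + (164 - 39) = -184 + 125 = -59)
131*S = 131*(-59) = -7729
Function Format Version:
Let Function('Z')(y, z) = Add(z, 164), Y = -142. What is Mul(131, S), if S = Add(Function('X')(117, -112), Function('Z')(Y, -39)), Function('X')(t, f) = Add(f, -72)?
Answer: -7729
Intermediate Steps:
Function('Z')(y, z) = Add(164, z)
Function('X')(t, f) = Add(-72, f)
S = -59 (S = Add(Add(-72, -112), Add(164, -39)) = Add(-184, 125) = -59)
Mul(131, S) = Mul(131, -59) = -7729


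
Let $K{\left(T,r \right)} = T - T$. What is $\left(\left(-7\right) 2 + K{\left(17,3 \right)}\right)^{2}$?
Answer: $196$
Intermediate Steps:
$K{\left(T,r \right)} = 0$
$\left(\left(-7\right) 2 + K{\left(17,3 \right)}\right)^{2} = \left(\left(-7\right) 2 + 0\right)^{2} = \left(-14 + 0\right)^{2} = \left(-14\right)^{2} = 196$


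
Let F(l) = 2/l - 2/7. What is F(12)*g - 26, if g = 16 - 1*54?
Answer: -451/21 ≈ -21.476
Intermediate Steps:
F(l) = -2/7 + 2/l (F(l) = 2/l - 2*1/7 = 2/l - 2/7 = -2/7 + 2/l)
g = -38 (g = 16 - 54 = -38)
F(12)*g - 26 = (-2/7 + 2/12)*(-38) - 26 = (-2/7 + 2*(1/12))*(-38) - 26 = (-2/7 + 1/6)*(-38) - 26 = -5/42*(-38) - 26 = 95/21 - 26 = -451/21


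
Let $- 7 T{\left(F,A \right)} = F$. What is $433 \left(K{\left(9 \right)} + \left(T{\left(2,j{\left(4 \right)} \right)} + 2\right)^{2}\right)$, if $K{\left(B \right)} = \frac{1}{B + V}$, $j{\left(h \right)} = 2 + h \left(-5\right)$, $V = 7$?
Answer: $\frac{1018849}{784} \approx 1299.6$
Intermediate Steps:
$j{\left(h \right)} = 2 - 5 h$
$T{\left(F,A \right)} = - \frac{F}{7}$
$K{\left(B \right)} = \frac{1}{7 + B}$ ($K{\left(B \right)} = \frac{1}{B + 7} = \frac{1}{7 + B}$)
$433 \left(K{\left(9 \right)} + \left(T{\left(2,j{\left(4 \right)} \right)} + 2\right)^{2}\right) = 433 \left(\frac{1}{7 + 9} + \left(\left(- \frac{1}{7}\right) 2 + 2\right)^{2}\right) = 433 \left(\frac{1}{16} + \left(- \frac{2}{7} + 2\right)^{2}\right) = 433 \left(\frac{1}{16} + \left(\frac{12}{7}\right)^{2}\right) = 433 \left(\frac{1}{16} + \frac{144}{49}\right) = 433 \cdot \frac{2353}{784} = \frac{1018849}{784}$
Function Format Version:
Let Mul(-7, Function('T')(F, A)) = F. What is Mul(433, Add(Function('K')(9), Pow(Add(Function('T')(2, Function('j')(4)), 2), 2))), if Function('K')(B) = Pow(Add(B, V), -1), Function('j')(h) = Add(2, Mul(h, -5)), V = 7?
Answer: Rational(1018849, 784) ≈ 1299.6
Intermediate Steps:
Function('j')(h) = Add(2, Mul(-5, h))
Function('T')(F, A) = Mul(Rational(-1, 7), F)
Function('K')(B) = Pow(Add(7, B), -1) (Function('K')(B) = Pow(Add(B, 7), -1) = Pow(Add(7, B), -1))
Mul(433, Add(Function('K')(9), Pow(Add(Function('T')(2, Function('j')(4)), 2), 2))) = Mul(433, Add(Pow(Add(7, 9), -1), Pow(Add(Mul(Rational(-1, 7), 2), 2), 2))) = Mul(433, Add(Pow(16, -1), Pow(Add(Rational(-2, 7), 2), 2))) = Mul(433, Add(Rational(1, 16), Pow(Rational(12, 7), 2))) = Mul(433, Add(Rational(1, 16), Rational(144, 49))) = Mul(433, Rational(2353, 784)) = Rational(1018849, 784)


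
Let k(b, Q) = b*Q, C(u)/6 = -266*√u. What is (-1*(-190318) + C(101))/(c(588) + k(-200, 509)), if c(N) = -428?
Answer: -95159/51114 + 19*√101/1217 ≈ -1.7048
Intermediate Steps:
C(u) = -1596*√u (C(u) = 6*(-266*√u) = -1596*√u)
k(b, Q) = Q*b
(-1*(-190318) + C(101))/(c(588) + k(-200, 509)) = (-1*(-190318) - 1596*√101)/(-428 + 509*(-200)) = (190318 - 1596*√101)/(-428 - 101800) = (190318 - 1596*√101)/(-102228) = (190318 - 1596*√101)*(-1/102228) = -95159/51114 + 19*√101/1217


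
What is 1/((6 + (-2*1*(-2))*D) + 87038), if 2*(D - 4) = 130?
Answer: 1/87320 ≈ 1.1452e-5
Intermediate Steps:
D = 69 (D = 4 + (½)*130 = 4 + 65 = 69)
1/((6 + (-2*1*(-2))*D) + 87038) = 1/((6 + (-2*1*(-2))*69) + 87038) = 1/((6 - 2*(-2)*69) + 87038) = 1/((6 + 4*69) + 87038) = 1/((6 + 276) + 87038) = 1/(282 + 87038) = 1/87320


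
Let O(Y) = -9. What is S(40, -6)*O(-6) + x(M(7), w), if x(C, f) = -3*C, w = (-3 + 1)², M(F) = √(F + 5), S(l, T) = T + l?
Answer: -306 - 6*√3 ≈ -316.39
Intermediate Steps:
M(F) = √(5 + F)
w = 4 (w = (-2)² = 4)
S(40, -6)*O(-6) + x(M(7), w) = (-6 + 40)*(-9) - 3*√(5 + 7) = 34*(-9) - 6*√3 = -306 - 6*√3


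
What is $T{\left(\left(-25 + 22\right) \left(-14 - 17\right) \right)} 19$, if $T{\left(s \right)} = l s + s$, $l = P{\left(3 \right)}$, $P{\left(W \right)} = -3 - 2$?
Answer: $-7068$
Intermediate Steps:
$P{\left(W \right)} = -5$
$l = -5$
$T{\left(s \right)} = - 4 s$ ($T{\left(s \right)} = - 5 s + s = - 4 s$)
$T{\left(\left(-25 + 22\right) \left(-14 - 17\right) \right)} 19 = - 4 \left(-25 + 22\right) \left(-14 - 17\right) 19 = - 4 \left(\left(-3\right) \left(-31\right)\right) 19 = \left(-4\right) 93 \cdot 19 = \left(-372\right) 19 = -7068$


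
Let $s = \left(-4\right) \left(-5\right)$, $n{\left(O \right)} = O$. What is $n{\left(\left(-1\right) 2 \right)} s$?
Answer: $-40$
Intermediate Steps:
$s = 20$
$n{\left(\left(-1\right) 2 \right)} s = \left(-1\right) 2 \cdot 20 = \left(-2\right) 20 = -40$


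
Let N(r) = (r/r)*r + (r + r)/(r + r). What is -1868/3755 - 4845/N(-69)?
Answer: 1062703/15020 ≈ 70.753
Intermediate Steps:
N(r) = 1 + r (N(r) = 1*r + (2*r)/((2*r)) = r + (2*r)*(1/(2*r)) = r + 1 = 1 + r)
-1868/3755 - 4845/N(-69) = -1868/3755 - 4845/(1 - 69) = -1868*1/3755 - 4845/(-68) = -1868/3755 - 4845*(-1/68) = -1868/3755 + 285/4 = 1062703/15020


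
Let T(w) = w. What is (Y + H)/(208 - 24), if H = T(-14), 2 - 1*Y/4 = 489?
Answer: -981/92 ≈ -10.663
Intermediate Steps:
Y = -1948 (Y = 8 - 4*489 = 8 - 1956 = -1948)
H = -14
(Y + H)/(208 - 24) = (-1948 - 14)/(208 - 24) = -1962/184 = -1962*1/184 = -981/92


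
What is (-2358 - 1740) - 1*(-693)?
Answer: -3405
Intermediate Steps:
(-2358 - 1740) - 1*(-693) = -4098 + 693 = -3405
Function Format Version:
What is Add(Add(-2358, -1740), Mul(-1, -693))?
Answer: -3405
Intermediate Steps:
Add(Add(-2358, -1740), Mul(-1, -693)) = Add(-4098, 693) = -3405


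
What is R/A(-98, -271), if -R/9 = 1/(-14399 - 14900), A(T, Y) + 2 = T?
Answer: -9/2929900 ≈ -3.0718e-6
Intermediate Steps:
A(T, Y) = -2 + T
R = 9/29299 (R = -9/(-14399 - 14900) = -9/(-29299) = -9*(-1/29299) = 9/29299 ≈ 0.00030718)
R/A(-98, -271) = 9/(29299*(-2 - 98)) = (9/29299)/(-100) = (9/29299)*(-1/100) = -9/2929900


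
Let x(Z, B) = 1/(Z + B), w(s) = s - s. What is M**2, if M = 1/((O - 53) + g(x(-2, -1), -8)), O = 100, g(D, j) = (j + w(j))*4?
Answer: 1/225 ≈ 0.0044444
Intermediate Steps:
w(s) = 0
x(Z, B) = 1/(B + Z)
g(D, j) = 4*j (g(D, j) = (j + 0)*4 = j*4 = 4*j)
M = 1/15 (M = 1/((100 - 53) + 4*(-8)) = 1/(47 - 32) = 1/15 ≈ 0.066667)
M**2 = (1/15)**2 = 1/225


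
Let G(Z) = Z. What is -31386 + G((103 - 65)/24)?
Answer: -376613/12 ≈ -31384.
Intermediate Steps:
-31386 + G((103 - 65)/24) = -31386 + (103 - 65)/24 = -31386 + 38*(1/24) = -31386 + 19/12 = -376613/12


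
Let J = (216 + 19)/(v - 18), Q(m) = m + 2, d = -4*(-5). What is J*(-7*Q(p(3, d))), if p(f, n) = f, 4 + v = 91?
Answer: -8225/69 ≈ -119.20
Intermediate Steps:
v = 87 (v = -4 + 91 = 87)
d = 20
Q(m) = 2 + m
J = 235/69 (J = (216 + 19)/(87 - 18) = 235/69 ≈ 3.4058)
J*(-7*Q(p(3, d))) = 235*(-7*(2 + 3))/69 = 235*(-7*5)/69 = (235/69)*(-35) = -8225/69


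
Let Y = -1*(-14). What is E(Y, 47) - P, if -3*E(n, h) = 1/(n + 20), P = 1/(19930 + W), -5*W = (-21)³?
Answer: -109421/11108922 ≈ -0.0098498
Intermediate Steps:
W = 9261/5 (W = -⅕*(-21)³ = -⅕*(-9261) = 9261/5 ≈ 1852.2)
P = 5/108911 (P = 1/(19930 + 9261/5) = 1/(108911/5) = 5/108911 ≈ 4.5909e-5)
Y = 14
E(n, h) = -1/(3*(20 + n)) (E(n, h) = -1/(3*(n + 20)) = -1/(3*(20 + n)))
E(Y, 47) - P = -1/(60 + 3*14) - 1*5/108911 = -1/(60 + 42) - 5/108911 = -1/102 - 5/108911 = -109421/11108922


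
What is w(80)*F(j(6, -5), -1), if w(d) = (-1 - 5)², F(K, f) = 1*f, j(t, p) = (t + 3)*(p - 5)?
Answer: -36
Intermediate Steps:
j(t, p) = (-5 + p)*(3 + t) (j(t, p) = (3 + t)*(-5 + p) = (-5 + p)*(3 + t))
F(K, f) = f
w(d) = 36 (w(d) = (-6)² = 36)
w(80)*F(j(6, -5), -1) = 36*(-1) = -36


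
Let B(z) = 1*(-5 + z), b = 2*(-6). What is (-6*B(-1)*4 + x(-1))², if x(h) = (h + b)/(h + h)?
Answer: 90601/4 ≈ 22650.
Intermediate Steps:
b = -12
B(z) = -5 + z
x(h) = (-12 + h)/(2*h) (x(h) = (h - 12)/(h + h) = (-12 + h)/((2*h)) = (-12 + h)*(1/(2*h)) = (-12 + h)/(2*h))
(-6*B(-1)*4 + x(-1))² = (-6*(-5 - 1)*4 + (½)*(-12 - 1)/(-1))² = (-6*(-6)*4 + (½)*(-1)*(-13))² = (36*4 + 13/2)² = (144 + 13/2)² = (301/2)² = 90601/4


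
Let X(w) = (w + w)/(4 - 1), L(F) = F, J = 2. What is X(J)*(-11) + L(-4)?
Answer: -56/3 ≈ -18.667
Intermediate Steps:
X(w) = 2*w/3 (X(w) = (2*w)/3 = (2*w)*(⅓) = 2*w/3)
X(J)*(-11) + L(-4) = ((⅔)*2)*(-11) - 4 = (4/3)*(-11) - 4 = -44/3 - 4 = -56/3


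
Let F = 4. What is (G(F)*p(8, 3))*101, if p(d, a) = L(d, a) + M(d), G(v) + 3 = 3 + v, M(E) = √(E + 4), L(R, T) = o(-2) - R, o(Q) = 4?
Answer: -1616 + 808*√3 ≈ -216.50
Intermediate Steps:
L(R, T) = 4 - R
M(E) = √(4 + E)
G(v) = v (G(v) = -3 + (3 + v) = v)
p(d, a) = 4 + √(4 + d) - d (p(d, a) = (4 - d) + √(4 + d) = 4 + √(4 + d) - d)
(G(F)*p(8, 3))*101 = (4*(4 + √(4 + 8) - 1*8))*101 = (4*(4 + √12 - 8))*101 = (4*(4 + 2*√3 - 8))*101 = (4*(-4 + 2*√3))*101 = (-16 + 8*√3)*101 = -1616 + 808*√3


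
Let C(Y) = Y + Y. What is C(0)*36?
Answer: 0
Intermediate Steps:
C(Y) = 2*Y
C(0)*36 = (2*0)*36 = 0*36 = 0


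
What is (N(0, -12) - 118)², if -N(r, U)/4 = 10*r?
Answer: 13924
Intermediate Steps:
N(r, U) = -40*r
(N(0, -12) - 118)² = (-40*0 - 118)² = (0 - 118)² = (-118)² = 13924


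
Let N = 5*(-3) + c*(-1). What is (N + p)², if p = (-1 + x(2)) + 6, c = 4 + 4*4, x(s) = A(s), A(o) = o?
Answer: 784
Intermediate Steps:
x(s) = s
c = 20 (c = 4 + 16 = 20)
N = -35 (N = 5*(-3) + 20*(-1) = -15 - 20 = -35)
p = 7 (p = (-1 + 2) + 6 = 1 + 6 = 7)
(N + p)² = (-35 + 7)² = (-28)² = 784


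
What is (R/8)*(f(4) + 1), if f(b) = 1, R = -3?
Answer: -3/4 ≈ -0.75000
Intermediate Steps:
(R/8)*(f(4) + 1) = (-3/8)*(1 + 1) = -3*1/8*2 = -3/8*2 = -3/4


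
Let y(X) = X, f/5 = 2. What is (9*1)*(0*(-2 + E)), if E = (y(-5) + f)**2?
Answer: 0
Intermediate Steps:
f = 10 (f = 5*2 = 10)
E = 25 (E = (-5 + 10)**2 = 5**2 = 25)
(9*1)*(0*(-2 + E)) = (9*1)*(0*(-2 + 25)) = 9*(0*23) = 9*0 = 0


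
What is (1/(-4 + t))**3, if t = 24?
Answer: 1/8000 ≈ 0.00012500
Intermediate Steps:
(1/(-4 + t))**3 = (1/(-4 + 24))**3 = (1/20)**3 = 1/8000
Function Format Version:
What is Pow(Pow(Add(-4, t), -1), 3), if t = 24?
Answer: Rational(1, 8000) ≈ 0.00012500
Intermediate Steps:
Pow(Pow(Add(-4, t), -1), 3) = Pow(Pow(Add(-4, 24), -1), 3) = Pow(Pow(20, -1), 3) = Pow(Rational(1, 20), 3) = Rational(1, 8000)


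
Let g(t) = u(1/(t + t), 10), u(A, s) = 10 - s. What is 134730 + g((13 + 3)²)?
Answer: 134730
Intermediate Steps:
g(t) = 0 (g(t) = 10 - 1*10 = 10 - 10 = 0)
134730 + g((13 + 3)²) = 134730 + 0 = 134730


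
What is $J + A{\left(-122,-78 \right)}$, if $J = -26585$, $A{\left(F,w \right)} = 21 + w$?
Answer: $-26642$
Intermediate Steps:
$J + A{\left(-122,-78 \right)} = -26585 + \left(21 - 78\right) = -26585 - 57 = -26642$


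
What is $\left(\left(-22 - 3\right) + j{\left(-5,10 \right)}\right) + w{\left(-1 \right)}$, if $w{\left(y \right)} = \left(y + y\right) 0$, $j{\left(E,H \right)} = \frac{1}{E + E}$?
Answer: $- \frac{251}{10} \approx -25.1$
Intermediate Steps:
$j{\left(E,H \right)} = \frac{1}{2 E}$
$w{\left(y \right)} = 0$ ($w{\left(y \right)} = 2 y 0 = 0$)
$\left(\left(-22 - 3\right) + j{\left(-5,10 \right)}\right) + w{\left(-1 \right)} = \left(\left(-22 - 3\right) + \frac{1}{2 \left(-5\right)}\right) + 0 = \left(-25 + \frac{1}{2} \left(- \frac{1}{5}\right)\right) + 0 = \left(-25 - \frac{1}{10}\right) + 0 = - \frac{251}{10} + 0 = - \frac{251}{10}$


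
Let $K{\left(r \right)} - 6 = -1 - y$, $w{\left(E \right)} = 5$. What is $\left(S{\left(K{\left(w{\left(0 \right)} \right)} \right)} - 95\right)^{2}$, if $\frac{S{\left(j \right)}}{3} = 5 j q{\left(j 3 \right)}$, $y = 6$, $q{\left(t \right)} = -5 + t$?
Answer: $625$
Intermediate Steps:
$K{\left(r \right)} = -1$ ($K{\left(r \right)} = 6 - 7 = -1$)
$S{\left(j \right)} = 15 j \left(-5 + 3 j\right)$ ($S{\left(j \right)} = 3 \cdot 5 j \left(-5 + j 3\right) = 3 \cdot 5 j \left(-5 + 3 j\right) = 15 j \left(-5 + 3 j\right)$)
$\left(S{\left(K{\left(w{\left(0 \right)} \right)} \right)} - 95\right)^{2} = \left(15 \left(-1\right) \left(-5 + 3 \left(-1\right)\right) - 95\right)^{2} = \left(15 \left(-1\right) \left(-5 - 3\right) - 95\right)^{2} = \left(15 \left(-1\right) \left(-8\right) - 95\right)^{2} = \left(120 - 95\right)^{2} = 25^{2} = 625$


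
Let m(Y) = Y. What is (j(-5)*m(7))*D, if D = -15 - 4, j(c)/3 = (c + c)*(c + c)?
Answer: -39900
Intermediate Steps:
j(c) = 12*c**2 (j(c) = 3*((c + c)*(c + c)) = 3*((2*c)*(2*c)) = 3*(4*c**2) = 12*c**2)
D = -19
(j(-5)*m(7))*D = ((12*(-5)**2)*7)*(-19) = ((12*25)*7)*(-19) = (300*7)*(-19) = 2100*(-19) = -39900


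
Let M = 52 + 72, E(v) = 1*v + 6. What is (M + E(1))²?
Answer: 17161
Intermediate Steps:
E(v) = 6 + v (E(v) = v + 6 = 6 + v)
M = 124
(M + E(1))² = (124 + (6 + 1))² = (124 + 7)² = 131² = 17161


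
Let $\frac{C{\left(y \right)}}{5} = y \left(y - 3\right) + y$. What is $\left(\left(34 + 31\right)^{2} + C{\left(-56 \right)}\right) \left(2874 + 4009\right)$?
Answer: $140860595$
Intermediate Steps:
$C{\left(y \right)} = 5 y + 5 y \left(-3 + y\right)$ ($C{\left(y \right)} = 5 \left(y \left(y - 3\right) + y\right) = 5 \left(y \left(-3 + y\right) + y\right) = 5 \left(y + y \left(-3 + y\right)\right) = 5 y + 5 y \left(-3 + y\right)$)
$\left(\left(34 + 31\right)^{2} + C{\left(-56 \right)}\right) \left(2874 + 4009\right) = \left(\left(34 + 31\right)^{2} + 5 \left(-56\right) \left(-2 - 56\right)\right) \left(2874 + 4009\right) = \left(65^{2} + 5 \left(-56\right) \left(-58\right)\right) 6883 = \left(4225 + 16240\right) 6883 = 20465 \cdot 6883 = 140860595$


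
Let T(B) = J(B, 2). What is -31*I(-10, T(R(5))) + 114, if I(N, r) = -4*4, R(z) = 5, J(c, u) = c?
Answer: 610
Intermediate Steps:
T(B) = B
I(N, r) = -16
-31*I(-10, T(R(5))) + 114 = -31*(-16) + 114 = 496 + 114 = 610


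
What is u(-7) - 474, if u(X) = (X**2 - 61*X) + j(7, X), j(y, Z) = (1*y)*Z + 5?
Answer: -42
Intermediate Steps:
j(y, Z) = 5 + Z*y (j(y, Z) = y*Z + 5 = Z*y + 5 = 5 + Z*y)
u(X) = 5 + X**2 - 54*X (u(X) = (X**2 - 61*X) + (5 + X*7) = (X**2 - 61*X) + (5 + 7*X) = 5 + X**2 - 54*X)
u(-7) - 474 = (5 + (-7)**2 - 54*(-7)) - 474 = (5 + 49 + 378) - 474 = 432 - 474 = -42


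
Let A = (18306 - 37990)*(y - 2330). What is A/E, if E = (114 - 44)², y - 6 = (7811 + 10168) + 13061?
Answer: -20187348/175 ≈ -1.1536e+5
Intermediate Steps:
y = 31046 (y = 6 + ((7811 + 10168) + 13061) = 6 + (17979 + 13061) = 6 + 31040 = 31046)
A = -565245744 (A = (18306 - 37990)*(31046 - 2330) = -19684*28716 = -565245744)
E = 4900 (E = 70² = 4900)
A/E = -565245744/4900 = -565245744*1/4900 = -20187348/175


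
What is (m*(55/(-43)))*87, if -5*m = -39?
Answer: -37323/43 ≈ -867.98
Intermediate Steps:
m = 39/5 (m = -⅕*(-39) = 39/5 ≈ 7.8000)
(m*(55/(-43)))*87 = (39*(55/(-43))/5)*87 = (39*(55*(-1/43))/5)*87 = ((39/5)*(-55/43))*87 = -429/43*87 = -37323/43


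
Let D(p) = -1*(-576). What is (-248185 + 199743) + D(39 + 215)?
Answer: -47866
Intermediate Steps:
D(p) = 576
(-248185 + 199743) + D(39 + 215) = (-248185 + 199743) + 576 = -48442 + 576 = -47866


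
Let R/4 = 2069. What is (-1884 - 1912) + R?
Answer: 4480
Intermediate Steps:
R = 8276 (R = 4*2069 = 8276)
(-1884 - 1912) + R = (-1884 - 1912) + 8276 = -3796 + 8276 = 4480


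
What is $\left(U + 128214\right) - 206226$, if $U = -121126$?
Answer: $-199138$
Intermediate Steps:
$\left(U + 128214\right) - 206226 = \left(-121126 + 128214\right) - 206226 = 7088 - 206226 = -199138$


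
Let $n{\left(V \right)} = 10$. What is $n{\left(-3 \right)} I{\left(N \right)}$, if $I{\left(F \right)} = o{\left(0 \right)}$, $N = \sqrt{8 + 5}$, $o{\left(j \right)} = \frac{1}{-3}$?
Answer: $- \frac{10}{3} \approx -3.3333$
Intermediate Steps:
$o{\left(j \right)} = - \frac{1}{3}$
$N = \sqrt{13} \approx 3.6056$
$I{\left(F \right)} = - \frac{1}{3}$
$n{\left(-3 \right)} I{\left(N \right)} = 10 \left(- \frac{1}{3}\right) = - \frac{10}{3}$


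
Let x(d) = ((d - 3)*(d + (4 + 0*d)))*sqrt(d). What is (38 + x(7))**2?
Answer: 14996 + 3344*sqrt(7) ≈ 23843.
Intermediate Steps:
x(d) = sqrt(d)*(-3 + d)*(4 + d) (x(d) = ((-3 + d)*(d + (4 + 0)))*sqrt(d) = ((-3 + d)*(d + 4))*sqrt(d) = ((-3 + d)*(4 + d))*sqrt(d) = sqrt(d)*(-3 + d)*(4 + d))
(38 + x(7))**2 = (38 + sqrt(7)*(-12 + 7 + 7**2))**2 = (38 + sqrt(7)*(-12 + 7 + 49))**2 = (38 + sqrt(7)*44)**2 = (38 + 44*sqrt(7))**2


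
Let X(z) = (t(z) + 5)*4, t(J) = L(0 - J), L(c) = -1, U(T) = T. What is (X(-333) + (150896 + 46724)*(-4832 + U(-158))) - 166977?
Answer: -986290761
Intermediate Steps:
t(J) = -1
X(z) = 16 (X(z) = (-1 + 5)*4 = 4*4 = 16)
(X(-333) + (150896 + 46724)*(-4832 + U(-158))) - 166977 = (16 + (150896 + 46724)*(-4832 - 158)) - 166977 = (16 + 197620*(-4990)) - 166977 = (16 - 986123800) - 166977 = -986123784 - 166977 = -986290761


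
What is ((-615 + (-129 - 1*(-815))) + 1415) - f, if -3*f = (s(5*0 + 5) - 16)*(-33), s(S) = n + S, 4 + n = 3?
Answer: 1618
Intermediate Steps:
n = -1 (n = -4 + 3 = -1)
s(S) = -1 + S
f = -132 (f = -((-1 + (5*0 + 5)) - 16)*(-33)/3 = -((-1 + (0 + 5)) - 16)*(-33)/3 = -((-1 + 5) - 16)*(-33)/3 = -(4 - 16)*(-33)/3 = -(-4)*(-33) = -⅓*396 = -132)
((-615 + (-129 - 1*(-815))) + 1415) - f = ((-615 + (-129 - 1*(-815))) + 1415) - 1*(-132) = ((-615 + (-129 + 815)) + 1415) + 132 = ((-615 + 686) + 1415) + 132 = (71 + 1415) + 132 = 1486 + 132 = 1618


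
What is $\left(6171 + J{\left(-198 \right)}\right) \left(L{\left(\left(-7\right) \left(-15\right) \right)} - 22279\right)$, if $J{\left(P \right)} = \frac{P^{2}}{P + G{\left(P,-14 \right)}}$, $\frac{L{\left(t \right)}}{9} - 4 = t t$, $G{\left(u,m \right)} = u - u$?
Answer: $459813486$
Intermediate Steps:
$G{\left(u,m \right)} = 0$
$L{\left(t \right)} = 36 + 9 t^{2}$ ($L{\left(t \right)} = 36 + 9 t t = 36 + 9 t^{2}$)
$J{\left(P \right)} = P$ ($J{\left(P \right)} = \frac{P^{2}}{P + 0} = \frac{P^{2}}{P} = P$)
$\left(6171 + J{\left(-198 \right)}\right) \left(L{\left(\left(-7\right) \left(-15\right) \right)} - 22279\right) = \left(6171 - 198\right) \left(\left(36 + 9 \left(\left(-7\right) \left(-15\right)\right)^{2}\right) - 22279\right) = 5973 \left(\left(36 + 9 \cdot 105^{2}\right) - 22279\right) = 5973 \left(\left(36 + 9 \cdot 11025\right) - 22279\right) = 5973 \left(\left(36 + 99225\right) - 22279\right) = 5973 \left(99261 - 22279\right) = 5973 \cdot 76982 = 459813486$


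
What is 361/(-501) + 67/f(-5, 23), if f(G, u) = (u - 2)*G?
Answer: -23824/17535 ≈ -1.3587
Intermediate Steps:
f(G, u) = G*(-2 + u) (f(G, u) = (-2 + u)*G = G*(-2 + u))
361/(-501) + 67/f(-5, 23) = 361/(-501) + 67/((-5*(-2 + 23))) = 361*(-1/501) + 67/((-5*21)) = -361/501 + 67/(-105) = -361/501 + 67*(-1/105) = -361/501 - 67/105 = -23824/17535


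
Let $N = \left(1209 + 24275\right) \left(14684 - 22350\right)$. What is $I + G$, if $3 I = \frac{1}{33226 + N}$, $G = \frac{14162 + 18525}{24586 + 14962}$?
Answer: $\frac{9576986239325}{11587195293996} \approx 0.82651$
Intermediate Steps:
$N = -195360344$ ($N = 25484 \left(-7666\right) = -195360344$)
$G = \frac{32687}{39548} \approx 0.82651$
$I = - \frac{1}{585981354}$ ($I = \frac{1}{3 \left(33226 - 195360344\right)} = \frac{1}{3 \left(-195327118\right)} = \frac{1}{3} \left(- \frac{1}{195327118}\right) = - \frac{1}{585981354} \approx -1.7065 \cdot 10^{-9}$)
$I + G = - \frac{1}{585981354} + \frac{32687}{39548} = \frac{9576986239325}{11587195293996}$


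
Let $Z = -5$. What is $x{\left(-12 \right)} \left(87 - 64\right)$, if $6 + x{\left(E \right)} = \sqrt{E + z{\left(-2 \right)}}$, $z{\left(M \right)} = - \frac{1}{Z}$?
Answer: $-138 + \frac{23 i \sqrt{295}}{5} \approx -138.0 + 79.008 i$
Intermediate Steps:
$z{\left(M \right)} = \frac{1}{5}$ ($z{\left(M \right)} = - \frac{1}{-5} = \left(-1\right) \left(- \frac{1}{5}\right) = \frac{1}{5}$)
$x{\left(E \right)} = -6 + \sqrt{\frac{1}{5} + E}$ ($x{\left(E \right)} = -6 + \sqrt{E + \frac{1}{5}} = -6 + \sqrt{\frac{1}{5} + E}$)
$x{\left(-12 \right)} \left(87 - 64\right) = \left(-6 + \frac{\sqrt{5 + 25 \left(-12\right)}}{5}\right) \left(87 - 64\right) = \left(-6 + \frac{\sqrt{5 - 300}}{5}\right) 23 = \left(-6 + \frac{\sqrt{-295}}{5}\right) 23 = \left(-6 + \frac{i \sqrt{295}}{5}\right) 23 = -138 + \frac{23 i \sqrt{295}}{5}$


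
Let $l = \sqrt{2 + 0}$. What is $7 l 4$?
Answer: $28 \sqrt{2} \approx 39.598$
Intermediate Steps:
$l = \sqrt{2} \approx 1.4142$
$7 l 4 = 7 \sqrt{2} \cdot 4 = 28 \sqrt{2}$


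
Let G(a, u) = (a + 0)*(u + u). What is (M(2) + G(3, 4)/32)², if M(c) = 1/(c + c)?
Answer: 1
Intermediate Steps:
G(a, u) = 2*a*u (G(a, u) = a*(2*u) = 2*a*u)
M(c) = 1/(2*c)
(M(2) + G(3, 4)/32)² = ((½)/2 + (2*3*4)/32)² = ((½)*(½) + 24*(1/32))² = (¼ + ¾)² = 1² = 1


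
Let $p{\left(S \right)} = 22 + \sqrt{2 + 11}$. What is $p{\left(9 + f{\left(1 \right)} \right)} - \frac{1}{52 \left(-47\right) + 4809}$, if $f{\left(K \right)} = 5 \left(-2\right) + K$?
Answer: $\frac{52029}{2365} + \sqrt{13} \approx 25.605$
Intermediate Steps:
$f{\left(K \right)} = -10 + K$
$p{\left(S \right)} = 22 + \sqrt{13}$
$p{\left(9 + f{\left(1 \right)} \right)} - \frac{1}{52 \left(-47\right) + 4809} = \left(22 + \sqrt{13}\right) - \frac{1}{52 \left(-47\right) + 4809} = \left(22 + \sqrt{13}\right) - \frac{1}{-2444 + 4809} = \left(22 + \sqrt{13}\right) - \frac{1}{2365} = \frac{52029}{2365} + \sqrt{13}$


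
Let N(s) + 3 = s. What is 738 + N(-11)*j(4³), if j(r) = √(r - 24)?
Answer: 738 - 28*√10 ≈ 649.46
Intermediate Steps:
N(s) = -3 + s
j(r) = √(-24 + r)
738 + N(-11)*j(4³) = 738 + (-3 - 11)*√(-24 + 4³) = 738 - 14*√(-24 + 64) = 738 - 28*√10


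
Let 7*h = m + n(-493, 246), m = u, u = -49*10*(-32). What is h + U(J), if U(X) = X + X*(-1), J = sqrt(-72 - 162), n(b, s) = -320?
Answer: 15360/7 ≈ 2194.3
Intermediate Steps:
u = 15680 (u = -490*(-32) = 15680)
m = 15680
J = 3*I*sqrt(26) (J = sqrt(-234) = 3*I*sqrt(26) ≈ 15.297*I)
U(X) = 0 (U(X) = X - X = 0)
h = 15360/7 (h = (15680 - 320)/7 = (1/7)*15360 = 15360/7 ≈ 2194.3)
h + U(J) = 15360/7 + 0 = 15360/7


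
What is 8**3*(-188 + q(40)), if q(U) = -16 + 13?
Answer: -97792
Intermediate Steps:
q(U) = -3
8**3*(-188 + q(40)) = 8**3*(-188 - 3) = 512*(-191) = -97792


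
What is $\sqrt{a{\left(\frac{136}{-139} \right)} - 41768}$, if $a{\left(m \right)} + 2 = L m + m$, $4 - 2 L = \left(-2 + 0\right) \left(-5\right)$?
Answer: $\frac{i \sqrt{807000362}}{139} \approx 204.37 i$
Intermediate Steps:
$L = -3$ ($L = 2 - \frac{\left(-2 + 0\right) \left(-5\right)}{2} = 2 - \frac{\left(-2\right) \left(-5\right)}{2} = 2 - 5 = -3$)
$a{\left(m \right)} = -2 - 2 m$ ($a{\left(m \right)} = -2 + \left(- 3 m + m\right) = -2 - 2 m$)
$\sqrt{a{\left(\frac{136}{-139} \right)} - 41768} = \sqrt{\left(-2 - 2 \frac{136}{-139}\right) - 41768} = \sqrt{\left(-2 - 2 \cdot 136 \left(- \frac{1}{139}\right)\right) - 41768} = \sqrt{\left(-2 - - \frac{272}{139}\right) - 41768} = \sqrt{\left(-2 + \frac{272}{139}\right) - 41768} = \sqrt{- \frac{6}{139} - 41768} = \sqrt{- \frac{5805758}{139}} = \frac{i \sqrt{807000362}}{139}$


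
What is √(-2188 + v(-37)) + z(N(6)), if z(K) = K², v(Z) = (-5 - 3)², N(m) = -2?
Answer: 4 + 6*I*√59 ≈ 4.0 + 46.087*I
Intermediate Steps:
v(Z) = 64 (v(Z) = (-8)² = 64)
√(-2188 + v(-37)) + z(N(6)) = √(-2188 + 64) + (-2)² = √(-2124) + 4 = 6*I*√59 + 4 = 4 + 6*I*√59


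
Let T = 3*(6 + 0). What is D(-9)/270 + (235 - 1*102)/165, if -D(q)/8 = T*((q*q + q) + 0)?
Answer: -6203/165 ≈ -37.594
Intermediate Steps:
T = 18 (T = 3*6 = 18)
D(q) = -144*q - 144*q² (D(q) = -144*((q*q + q) + 0) = -144*((q² + q) + 0) = -144*((q + q²) + 0) = -144*(q + q²) = -8*(18*q + 18*q²) = -144*q - 144*q²)
D(-9)/270 + (235 - 1*102)/165 = -144*(-9)*(1 - 9)/270 + (235 - 1*102)/165 = -144*(-9)*(-8)*(1/270) + (235 - 102)*(1/165) = -10368*1/270 + 133*(1/165) = -192/5 + 133/165 = -6203/165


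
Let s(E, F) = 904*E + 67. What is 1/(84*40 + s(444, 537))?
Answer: 1/404803 ≈ 2.4703e-6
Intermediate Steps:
s(E, F) = 67 + 904*E
1/(84*40 + s(444, 537)) = 1/(84*40 + (67 + 904*444)) = 1/(3360 + (67 + 401376)) = 1/(3360 + 401443) = 1/404803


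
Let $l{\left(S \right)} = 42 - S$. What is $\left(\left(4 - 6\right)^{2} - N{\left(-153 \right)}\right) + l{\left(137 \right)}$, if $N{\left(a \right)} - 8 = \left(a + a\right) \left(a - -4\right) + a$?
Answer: $-45540$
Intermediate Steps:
$N{\left(a \right)} = 8 + a + 2 a \left(4 + a\right)$ ($N{\left(a \right)} = 8 + \left(\left(a + a\right) \left(a - -4\right) + a\right) = 8 + \left(2 a \left(a + 4\right) + a\right) = 8 + \left(2 a \left(4 + a\right) + a\right) = 8 + \left(a + 2 a \left(4 + a\right)\right) = 8 + a + 2 a \left(4 + a\right)$)
$\left(\left(4 - 6\right)^{2} - N{\left(-153 \right)}\right) + l{\left(137 \right)} = \left(\left(4 - 6\right)^{2} - \left(8 + 2 \left(-153\right)^{2} + 9 \left(-153\right)\right)\right) + \left(42 - 137\right) = \left(\left(4 + \left(-20 + 14\right)\right)^{2} - \left(8 + 2 \cdot 23409 - 1377\right)\right) + \left(42 - 137\right) = \left(\left(4 - 6\right)^{2} - \left(8 + 46818 - 1377\right)\right) - 95 = \left(\left(-2\right)^{2} - 45449\right) - 95 = \left(4 - 45449\right) - 95 = -45445 - 95 = -45540$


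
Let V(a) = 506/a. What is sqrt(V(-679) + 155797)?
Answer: sqrt(71828461103)/679 ≈ 394.71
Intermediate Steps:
sqrt(V(-679) + 155797) = sqrt(506/(-679) + 155797) = sqrt(506*(-1/679) + 155797) = sqrt(-506/679 + 155797) = sqrt(105785657/679) = sqrt(71828461103)/679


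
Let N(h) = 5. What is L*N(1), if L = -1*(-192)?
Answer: 960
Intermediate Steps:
L = 192
L*N(1) = 192*5 = 960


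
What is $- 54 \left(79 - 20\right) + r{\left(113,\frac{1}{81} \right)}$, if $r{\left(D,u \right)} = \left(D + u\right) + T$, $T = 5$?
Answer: $- \frac{248507}{81} \approx -3068.0$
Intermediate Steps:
$r{\left(D,u \right)} = 5 + D + u$ ($r{\left(D,u \right)} = \left(D + u\right) + 5 = 5 + D + u$)
$- 54 \left(79 - 20\right) + r{\left(113,\frac{1}{81} \right)} = - 54 \left(79 - 20\right) + \left(5 + 113 + \frac{1}{81}\right) = \left(-54\right) 59 + \left(5 + 113 + \frac{1}{81}\right) = -3186 + \frac{9559}{81} = - \frac{248507}{81}$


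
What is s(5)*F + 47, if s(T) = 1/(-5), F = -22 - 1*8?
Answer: 53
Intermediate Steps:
F = -30 (F = -22 - 8 = -30)
s(T) = -⅕
s(5)*F + 47 = -⅕*(-30) + 47 = 6 + 47 = 53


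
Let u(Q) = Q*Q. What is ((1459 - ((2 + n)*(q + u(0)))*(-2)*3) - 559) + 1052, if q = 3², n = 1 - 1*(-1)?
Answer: 2168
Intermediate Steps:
u(Q) = Q²
n = 2 (n = 1 + 1 = 2)
q = 9
((1459 - ((2 + n)*(q + u(0)))*(-2)*3) - 559) + 1052 = ((1459 - ((2 + 2)*(9 + 0²))*(-2)*3) - 559) + 1052 = ((1459 - (4*(9 + 0))*(-2)*3) - 559) + 1052 = ((1459 - (4*9)*(-2)*3) - 559) + 1052 = ((1459 - 36*(-2)*3) - 559) + 1052 = ((1459 - (-72)*3) - 559) + 1052 = ((1459 - 1*(-216)) - 559) + 1052 = ((1459 + 216) - 559) + 1052 = (1675 - 559) + 1052 = 1116 + 1052 = 2168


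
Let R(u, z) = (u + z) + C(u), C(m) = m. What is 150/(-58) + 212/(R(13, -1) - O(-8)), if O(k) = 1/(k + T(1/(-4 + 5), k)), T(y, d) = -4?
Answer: 51201/8729 ≈ 5.8656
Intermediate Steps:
R(u, z) = z + 2*u (R(u, z) = (u + z) + u = z + 2*u)
O(k) = 1/(-4 + k) (O(k) = 1/(k - 4) = 1/(-4 + k))
150/(-58) + 212/(R(13, -1) - O(-8)) = 150/(-58) + 212/((-1 + 2*13) - 1/(-4 - 8)) = 150*(-1/58) + 212/((-1 + 26) - 1/(-12)) = -75/29 + 212/(25 - 1*(-1/12)) = -75/29 + 212/(25 + 1/12) = -75/29 + 212/(301/12) = -75/29 + 212*(12/301) = -75/29 + 2544/301 = 51201/8729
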